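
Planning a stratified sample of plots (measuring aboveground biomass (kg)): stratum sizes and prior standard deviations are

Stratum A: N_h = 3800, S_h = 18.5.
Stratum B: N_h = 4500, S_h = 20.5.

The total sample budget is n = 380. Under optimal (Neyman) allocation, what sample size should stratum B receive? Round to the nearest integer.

216

Neyman allocation: n_h = n · N_h S_h / Σ N_i S_i, with n = 380.
  stratum A: N_h·S_h = 3800·18.5 = 70300.00
  stratum B: N_h·S_h = 4500·20.5 = 92250.00
Σ N_h S_h = 162550.00
n for stratum B = 380·92250.00/162550.00 = 215.657 → 216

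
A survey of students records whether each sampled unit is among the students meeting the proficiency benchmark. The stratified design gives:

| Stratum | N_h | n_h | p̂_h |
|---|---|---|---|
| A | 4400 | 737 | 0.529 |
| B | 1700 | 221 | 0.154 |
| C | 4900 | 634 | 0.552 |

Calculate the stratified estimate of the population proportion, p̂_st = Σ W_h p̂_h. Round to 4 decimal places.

N = 11000; stratum weights W_h = N_h/N.
p̂_st = Σ W_h p̂_h = (4400·0.529 + 1700·0.154 + 4900·0.552)/11000 = 0.48129

p̂_st ≈ 0.4813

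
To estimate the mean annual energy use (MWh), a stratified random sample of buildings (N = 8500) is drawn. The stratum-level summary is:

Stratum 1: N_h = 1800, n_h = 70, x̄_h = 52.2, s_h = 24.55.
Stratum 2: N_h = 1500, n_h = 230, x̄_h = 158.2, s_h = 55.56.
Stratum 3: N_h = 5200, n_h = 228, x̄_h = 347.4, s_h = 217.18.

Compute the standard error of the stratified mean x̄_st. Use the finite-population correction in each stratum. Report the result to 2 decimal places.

V̂(x̄_st) = Σ W_h² (1 − n_h/N_h) s_h²/n_h, with W_h = N_h/N and N = 8500:
  stratum 1: (1800/8500)²·(1 − 70/1800)·24.55²/70 = 0.371096
  stratum 2: (1500/8500)²·(1 − 230/1500)·55.56²/230 = 0.353878
  stratum 3: (5200/8500)²·(1 − 228/5200)·217.18²/228 = 74.0289
V̂(x̄_st) = 74.7539
SE(x̄_st) = √74.7539 = 8.64603

SE(x̄_st) ≈ 8.65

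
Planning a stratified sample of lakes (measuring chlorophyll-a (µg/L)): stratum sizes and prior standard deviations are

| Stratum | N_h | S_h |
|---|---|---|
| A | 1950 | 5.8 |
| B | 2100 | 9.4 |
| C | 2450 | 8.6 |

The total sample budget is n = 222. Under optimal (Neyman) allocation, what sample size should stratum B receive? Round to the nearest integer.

Neyman allocation: n_h = n · N_h S_h / Σ N_i S_i, with n = 222.
  stratum A: N_h·S_h = 1950·5.8 = 11310.00
  stratum B: N_h·S_h = 2100·9.4 = 19740.00
  stratum C: N_h·S_h = 2450·8.6 = 21070.00
Σ N_h S_h = 52120.00
n for stratum B = 222·19740.00/52120.00 = 84.081 → 84

84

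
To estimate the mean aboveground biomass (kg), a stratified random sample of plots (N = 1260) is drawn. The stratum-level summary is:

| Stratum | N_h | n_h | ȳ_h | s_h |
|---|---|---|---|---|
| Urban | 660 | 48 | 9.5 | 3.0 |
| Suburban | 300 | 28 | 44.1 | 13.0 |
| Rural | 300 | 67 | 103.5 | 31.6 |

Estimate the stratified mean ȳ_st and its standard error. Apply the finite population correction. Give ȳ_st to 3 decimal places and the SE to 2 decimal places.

ȳ_st = Σ W_h ȳ_h = (660·9.5 + 300·44.1 + 300·103.5)/1260 = 40.11905
V̂(ȳ_st) = Σ W_h² (1 − n_h/N_h) s_h²/n_h, with W_h = N_h/N and N = 1260:
  stratum Urban: (660/1260)²·(1 − 48/660)·3.0²/48 = 0.0477041
  stratum Suburban: (300/1260)²·(1 − 28/300)·13.0²/28 = 0.310226
  stratum Rural: (300/1260)²·(1 − 67/300)·31.6²/67 = 0.656199
V̂(ȳ_st) = 1.01413
SE(ȳ_st) = √1.01413 = 1.00704

ȳ_st ≈ 40.119, SE ≈ 1.01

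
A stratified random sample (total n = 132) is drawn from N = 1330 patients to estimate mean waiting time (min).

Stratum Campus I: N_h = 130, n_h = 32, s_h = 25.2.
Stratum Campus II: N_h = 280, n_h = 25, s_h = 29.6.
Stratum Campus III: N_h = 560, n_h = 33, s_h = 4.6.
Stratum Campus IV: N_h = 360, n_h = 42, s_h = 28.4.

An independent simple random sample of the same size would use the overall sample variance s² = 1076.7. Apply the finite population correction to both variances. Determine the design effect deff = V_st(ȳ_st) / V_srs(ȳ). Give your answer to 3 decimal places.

deff ≈ 0.396

V̂(ȳ_st) = Σ W_h² (1 − n_h/N_h) s_h²/n_h, with W_h = N_h/N and N = 1330:
  stratum Campus I: (130/1330)²·(1 − 32/130)·25.2²/32 = 0.142928
  stratum Campus II: (280/1330)²·(1 − 25/280)·29.6²/25 = 1.41462
  stratum Campus III: (560/1330)²·(1 − 33/560)·4.6²/33 = 0.106979
  stratum Campus IV: (360/1330)²·(1 − 42/360)·28.4²/42 = 1.24284
V_st = 2.90736
V_srs = (1 − 132/1330)·1076.7/132 = 7.34727
deff = V_st / V_srs = 2.90736/7.34727 = 0.3957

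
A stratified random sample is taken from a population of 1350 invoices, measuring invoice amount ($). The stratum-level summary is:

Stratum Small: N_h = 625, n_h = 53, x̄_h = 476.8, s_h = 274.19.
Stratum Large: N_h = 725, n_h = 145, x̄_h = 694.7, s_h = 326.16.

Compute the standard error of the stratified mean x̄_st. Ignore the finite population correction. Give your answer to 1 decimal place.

SE(x̄_st) ≈ 22.7

V̂(x̄_st) = Σ W_h² s_h²/n_h, with W_h = N_h/N and N = 1350:
  stratum Small: (625/1350)²·274.19²/53 = 304.032
  stratum Large: (725/1350)²·326.16²/145 = 211.593
V̂(x̄_st) = 515.626
SE(x̄_st) = √515.626 = 22.7074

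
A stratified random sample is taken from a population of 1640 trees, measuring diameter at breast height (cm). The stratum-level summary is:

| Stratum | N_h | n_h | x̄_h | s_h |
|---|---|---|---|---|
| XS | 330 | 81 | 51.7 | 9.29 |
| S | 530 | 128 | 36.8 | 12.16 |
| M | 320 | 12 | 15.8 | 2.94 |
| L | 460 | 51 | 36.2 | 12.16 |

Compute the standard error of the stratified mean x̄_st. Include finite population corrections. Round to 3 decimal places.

SE(x̄_st) ≈ 0.594

V̂(x̄_st) = Σ W_h² (1 − n_h/N_h) s_h²/n_h, with W_h = N_h/N and N = 1640:
  stratum XS: (330/1640)²·(1 − 81/330)·9.29²/81 = 0.0325516
  stratum S: (530/1640)²·(1 − 128/530)·12.16²/128 = 0.0915106
  stratum M: (320/1640)²·(1 − 12/320)·2.94²/12 = 0.0263953
  stratum L: (460/1640)²·(1 − 51/460)·12.16²/51 = 0.20281
V̂(x̄_st) = 0.353268
SE(x̄_st) = √0.353268 = 0.594363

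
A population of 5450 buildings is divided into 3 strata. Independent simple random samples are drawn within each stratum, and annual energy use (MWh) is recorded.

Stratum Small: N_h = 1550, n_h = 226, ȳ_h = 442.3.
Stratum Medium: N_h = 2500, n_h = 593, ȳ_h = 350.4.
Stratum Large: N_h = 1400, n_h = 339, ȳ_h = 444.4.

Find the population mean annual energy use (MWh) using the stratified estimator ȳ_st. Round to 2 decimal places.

ȳ_st ≈ 400.68

N = Σ N_h = 5450. Stratum weights W_h = N_h/N.
ȳ_st = (1550·442.3 + 2500·350.4 + 1400·444.4) / 5450 = 400.6835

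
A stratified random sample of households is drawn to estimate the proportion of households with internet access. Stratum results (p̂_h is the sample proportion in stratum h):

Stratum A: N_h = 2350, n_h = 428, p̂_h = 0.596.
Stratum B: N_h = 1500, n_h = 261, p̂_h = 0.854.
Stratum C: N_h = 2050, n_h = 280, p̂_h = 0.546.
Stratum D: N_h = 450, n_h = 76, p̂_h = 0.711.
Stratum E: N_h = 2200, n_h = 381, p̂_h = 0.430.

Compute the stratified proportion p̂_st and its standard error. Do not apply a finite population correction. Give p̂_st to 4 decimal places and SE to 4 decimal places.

p̂_st ≈ 0.5926, SE ≈ 0.0126

N = 8550; stratum weights W_h = N_h/N.
p̂_st = Σ W_h p̂_h = (2350·0.596 + 1500·0.854 + 2050·0.546 + 450·0.711 + 2200·0.430)/8550 = 0.59261
V̂(p̂_st) = Σ W_h² p̂_h(1−p̂_h)/(n_h−1):
  stratum A: (2350/8550)²·0.596·0.404/427 = 4.25994e-05
  stratum B: (1500/8550)²·0.854·0.146/260 = 1.476e-05
  stratum C: (2050/8550)²·0.546·0.454/279 = 5.10763e-05
  stratum D: (450/8550)²·0.711·0.289/75 = 7.58925e-06
  stratum E: (2200/8550)²·0.430·0.570/380 = 4.27044e-05
V̂(p̂_st) = 0.000158729; SE = √V̂ = 0.0125988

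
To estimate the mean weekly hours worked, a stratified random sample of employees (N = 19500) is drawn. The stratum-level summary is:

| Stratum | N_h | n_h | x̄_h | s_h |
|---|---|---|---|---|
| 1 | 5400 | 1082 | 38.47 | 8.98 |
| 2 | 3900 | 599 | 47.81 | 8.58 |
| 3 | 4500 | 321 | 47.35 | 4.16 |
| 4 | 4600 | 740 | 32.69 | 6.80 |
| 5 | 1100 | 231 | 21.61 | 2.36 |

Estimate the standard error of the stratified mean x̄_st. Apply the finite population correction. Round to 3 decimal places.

V̂(x̄_st) = Σ W_h² (1 − n_h/N_h) s_h²/n_h, with W_h = N_h/N and N = 19500:
  stratum 1: (5400/19500)²·(1 − 1082/5400)·8.98²/1082 = 0.00457017
  stratum 2: (3900/19500)²·(1 − 599/3900)·8.58²/599 = 0.00416091
  stratum 3: (4500/19500)²·(1 − 321/4500)·4.16²/321 = 0.00266623
  stratum 4: (4600/19500)²·(1 − 740/4600)·6.80²/740 = 0.00291784
  stratum 5: (1100/19500)²·(1 − 231/1100)·2.36²/231 = 6.06115e-05
V̂(x̄_st) = 0.0143758
SE(x̄_st) = √0.0143758 = 0.119899

SE(x̄_st) ≈ 0.120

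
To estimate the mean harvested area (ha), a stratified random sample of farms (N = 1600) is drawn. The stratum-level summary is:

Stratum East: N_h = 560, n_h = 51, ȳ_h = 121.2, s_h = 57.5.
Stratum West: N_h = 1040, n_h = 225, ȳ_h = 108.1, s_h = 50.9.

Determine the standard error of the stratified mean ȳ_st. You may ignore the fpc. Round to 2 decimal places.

V̂(ȳ_st) = Σ W_h² s_h²/n_h, with W_h = N_h/N and N = 1600:
  stratum East: (560/1600)²·57.5²/51 = 7.94148
  stratum West: (1040/1600)²·50.9²/225 = 4.86497
V̂(ȳ_st) = 12.8064
SE(ȳ_st) = √12.8064 = 3.57861

SE(ȳ_st) ≈ 3.58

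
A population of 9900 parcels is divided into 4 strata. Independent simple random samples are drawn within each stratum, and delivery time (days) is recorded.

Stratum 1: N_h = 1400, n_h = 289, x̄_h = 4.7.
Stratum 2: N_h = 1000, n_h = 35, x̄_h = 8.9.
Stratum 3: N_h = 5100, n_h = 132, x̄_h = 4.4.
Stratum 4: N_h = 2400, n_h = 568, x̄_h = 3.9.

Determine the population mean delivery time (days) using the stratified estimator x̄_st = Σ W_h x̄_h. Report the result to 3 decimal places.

x̄_st ≈ 4.776

N = Σ N_h = 9900. Stratum weights W_h = N_h/N.
x̄_st = (1400·4.7 + 1000·8.9 + 5100·4.4 + 2400·3.9) / 9900 = 4.77576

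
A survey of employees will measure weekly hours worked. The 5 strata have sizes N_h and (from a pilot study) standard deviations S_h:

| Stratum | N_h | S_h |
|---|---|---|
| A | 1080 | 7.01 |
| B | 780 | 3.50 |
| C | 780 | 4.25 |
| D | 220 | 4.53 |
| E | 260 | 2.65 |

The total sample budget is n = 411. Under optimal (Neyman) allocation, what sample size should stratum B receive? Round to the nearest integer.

73

Neyman allocation: n_h = n · N_h S_h / Σ N_i S_i, with n = 411.
  stratum A: N_h·S_h = 1080·7.01 = 7570.80
  stratum B: N_h·S_h = 780·3.50 = 2730.00
  stratum C: N_h·S_h = 780·4.25 = 3315.00
  stratum D: N_h·S_h = 220·4.53 = 996.60
  stratum E: N_h·S_h = 260·2.65 = 689.00
Σ N_h S_h = 15301.40
n for stratum B = 411·2730.00/15301.40 = 73.329 → 73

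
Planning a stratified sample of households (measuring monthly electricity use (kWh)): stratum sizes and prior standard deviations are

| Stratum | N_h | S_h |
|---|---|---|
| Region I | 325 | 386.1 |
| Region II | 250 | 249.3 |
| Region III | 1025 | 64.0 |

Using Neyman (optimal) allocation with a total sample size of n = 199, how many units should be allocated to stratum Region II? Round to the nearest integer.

49

Neyman allocation: n_h = n · N_h S_h / Σ N_i S_i, with n = 199.
  stratum Region I: N_h·S_h = 325·386.1 = 125482.50
  stratum Region II: N_h·S_h = 250·249.3 = 62325.00
  stratum Region III: N_h·S_h = 1025·64.0 = 65600.00
Σ N_h S_h = 253407.50
n for stratum Region II = 199·62325.00/253407.50 = 48.944 → 49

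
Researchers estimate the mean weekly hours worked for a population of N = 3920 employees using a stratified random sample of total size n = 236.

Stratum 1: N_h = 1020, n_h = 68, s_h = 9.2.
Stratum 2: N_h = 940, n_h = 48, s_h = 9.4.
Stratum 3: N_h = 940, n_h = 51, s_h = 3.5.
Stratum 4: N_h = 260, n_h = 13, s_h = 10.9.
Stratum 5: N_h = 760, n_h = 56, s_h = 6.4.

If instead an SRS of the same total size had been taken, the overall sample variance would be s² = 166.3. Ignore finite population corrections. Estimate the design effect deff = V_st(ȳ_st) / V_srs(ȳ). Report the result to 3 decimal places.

V̂(ȳ_st) = Σ W_h² s_h²/n_h, with W_h = N_h/N and N = 3920:
  stratum 1: (1020/3920)²·9.2²/68 = 0.0842743
  stratum 2: (940/3920)²·9.4²/48 = 0.105852
  stratum 3: (940/3920)²·3.5²/51 = 0.0138118
  stratum 4: (260/3920)²·10.9²/13 = 0.0402054
  stratum 5: (760/3920)²·6.4²/56 = 0.0274933
V_st = 0.271636
V_srs = s²/n = 166.3/236 = 0.704661
deff = V_st / V_srs = 0.271636/0.704661 = 0.3855

deff ≈ 0.385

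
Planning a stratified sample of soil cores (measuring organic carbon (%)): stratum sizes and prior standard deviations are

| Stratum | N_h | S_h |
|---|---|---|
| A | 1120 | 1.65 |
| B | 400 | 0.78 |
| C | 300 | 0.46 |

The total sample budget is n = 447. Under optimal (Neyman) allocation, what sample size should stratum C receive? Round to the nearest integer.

Neyman allocation: n_h = n · N_h S_h / Σ N_i S_i, with n = 447.
  stratum A: N_h·S_h = 1120·1.65 = 1848.00
  stratum B: N_h·S_h = 400·0.78 = 312.00
  stratum C: N_h·S_h = 300·0.46 = 138.00
Σ N_h S_h = 2298.00
n for stratum C = 447·138.00/2298.00 = 26.843 → 27

27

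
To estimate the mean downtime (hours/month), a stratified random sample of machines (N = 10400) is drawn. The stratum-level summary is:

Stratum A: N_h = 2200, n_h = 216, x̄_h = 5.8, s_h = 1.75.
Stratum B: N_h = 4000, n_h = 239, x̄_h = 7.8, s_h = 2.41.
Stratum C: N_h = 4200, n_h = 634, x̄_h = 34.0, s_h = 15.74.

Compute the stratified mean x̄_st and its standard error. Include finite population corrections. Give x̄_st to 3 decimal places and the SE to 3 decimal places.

x̄_st ≈ 17.958, SE ≈ 0.241

x̄_st = Σ W_h x̄_h = (2200·5.8 + 4000·7.8 + 4200·34.0)/10400 = 17.95769
V̂(x̄_st) = Σ W_h² (1 − n_h/N_h) s_h²/n_h, with W_h = N_h/N and N = 10400:
  stratum A: (2200/10400)²·(1 − 216/2200)·1.75²/216 = 0.000572163
  stratum B: (4000/10400)²·(1 − 239/4000)·2.41²/239 = 0.00338013
  stratum C: (4200/10400)²·(1 − 634/4200)·15.74²/634 = 0.0541108
V̂(x̄_st) = 0.0580631
SE(x̄_st) = √0.0580631 = 0.240963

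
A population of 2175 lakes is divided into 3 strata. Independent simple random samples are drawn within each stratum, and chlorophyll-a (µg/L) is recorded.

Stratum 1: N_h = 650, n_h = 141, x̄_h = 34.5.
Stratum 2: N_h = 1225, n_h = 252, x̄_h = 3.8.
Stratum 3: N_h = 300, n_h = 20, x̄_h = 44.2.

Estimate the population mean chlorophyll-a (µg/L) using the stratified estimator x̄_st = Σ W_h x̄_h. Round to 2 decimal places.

N = Σ N_h = 2175. Stratum weights W_h = N_h/N.
x̄_st = (650·34.5 + 1225·3.8 + 300·44.2) / 2175 = 18.5471

x̄_st ≈ 18.55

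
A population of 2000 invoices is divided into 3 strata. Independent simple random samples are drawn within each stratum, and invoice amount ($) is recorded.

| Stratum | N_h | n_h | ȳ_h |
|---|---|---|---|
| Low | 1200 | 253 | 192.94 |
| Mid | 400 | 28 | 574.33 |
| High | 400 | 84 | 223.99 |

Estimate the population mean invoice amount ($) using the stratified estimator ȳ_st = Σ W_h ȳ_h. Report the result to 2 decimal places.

ȳ_st ≈ 275.43

N = Σ N_h = 2000. Stratum weights W_h = N_h/N.
ȳ_st = (1200·192.94 + 400·574.33 + 400·223.99) / 2000 = 275.4280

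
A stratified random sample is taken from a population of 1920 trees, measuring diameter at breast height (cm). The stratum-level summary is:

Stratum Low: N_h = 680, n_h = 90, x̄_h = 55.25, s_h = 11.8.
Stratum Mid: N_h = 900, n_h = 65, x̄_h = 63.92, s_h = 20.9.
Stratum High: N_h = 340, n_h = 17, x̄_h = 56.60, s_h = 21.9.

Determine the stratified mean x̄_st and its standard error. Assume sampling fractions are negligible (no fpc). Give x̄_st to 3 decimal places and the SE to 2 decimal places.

x̄_st = Σ W_h x̄_h = (680·55.25 + 900·63.92 + 340·56.60)/1920 = 59.55313
V̂(x̄_st) = Σ W_h² s_h²/n_h, with W_h = N_h/N and N = 1920:
  stratum Low: (680/1920)²·11.8²/90 = 0.19406
  stratum Mid: (900/1920)²·20.9²/65 = 1.4766
  stratum High: (340/1920)²·21.9²/17 = 0.884697
V̂(x̄_st) = 2.55535
SE(x̄_st) = √2.55535 = 1.59855

x̄_st ≈ 59.553, SE ≈ 1.60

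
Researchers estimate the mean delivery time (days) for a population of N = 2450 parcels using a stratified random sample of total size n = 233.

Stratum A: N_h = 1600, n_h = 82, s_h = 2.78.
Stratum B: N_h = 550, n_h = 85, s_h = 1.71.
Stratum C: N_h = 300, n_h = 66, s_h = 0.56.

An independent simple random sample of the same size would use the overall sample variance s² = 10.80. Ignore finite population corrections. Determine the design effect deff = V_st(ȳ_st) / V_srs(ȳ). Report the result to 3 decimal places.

V̂(ȳ_st) = Σ W_h² s_h²/n_h, with W_h = N_h/N and N = 2450:
  stratum A: (1600/2450)²·2.78²/82 = 0.0401961
  stratum B: (550/2450)²·1.71²/85 = 0.00173367
  stratum C: (300/2450)²·0.56²/66 = 7.1243e-05
V_st = 0.042001
V_srs = s²/n = 10.80/233 = 0.0463519
deff = V_st / V_srs = 0.042001/0.0463519 = 0.9061

deff ≈ 0.906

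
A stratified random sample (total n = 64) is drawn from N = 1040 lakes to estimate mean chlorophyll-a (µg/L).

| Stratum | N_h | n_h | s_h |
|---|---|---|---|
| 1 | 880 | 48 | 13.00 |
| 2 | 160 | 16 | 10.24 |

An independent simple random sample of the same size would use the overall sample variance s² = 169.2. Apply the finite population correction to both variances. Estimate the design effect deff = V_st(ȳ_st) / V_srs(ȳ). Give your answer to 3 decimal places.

V̂(ȳ_st) = Σ W_h² (1 − n_h/N_h) s_h²/n_h, with W_h = N_h/N and N = 1040:
  stratum 1: (880/1040)²·(1 − 48/880)·13.00²/48 = 2.38333
  stratum 2: (160/1040)²·(1 − 16/160)·10.24²/16 = 0.139603
V_st = 2.52294
V_srs = (1 − 64/1040)·169.2/64 = 2.48106
deff = V_st / V_srs = 2.52294/2.48106 = 1.0169

deff ≈ 1.017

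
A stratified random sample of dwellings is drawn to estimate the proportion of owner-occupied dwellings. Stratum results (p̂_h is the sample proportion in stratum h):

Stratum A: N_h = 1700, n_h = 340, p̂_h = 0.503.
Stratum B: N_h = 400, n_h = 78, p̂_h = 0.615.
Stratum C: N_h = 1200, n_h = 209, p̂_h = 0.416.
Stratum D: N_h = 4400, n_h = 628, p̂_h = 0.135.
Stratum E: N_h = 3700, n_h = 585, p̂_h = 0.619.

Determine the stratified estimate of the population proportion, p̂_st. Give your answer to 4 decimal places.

N = 11400; stratum weights W_h = N_h/N.
p̂_st = Σ W_h p̂_h = (1700·0.503 + 400·0.615 + 1200·0.416 + 4400·0.135 + 3700·0.619)/11400 = 0.39339

p̂_st ≈ 0.3934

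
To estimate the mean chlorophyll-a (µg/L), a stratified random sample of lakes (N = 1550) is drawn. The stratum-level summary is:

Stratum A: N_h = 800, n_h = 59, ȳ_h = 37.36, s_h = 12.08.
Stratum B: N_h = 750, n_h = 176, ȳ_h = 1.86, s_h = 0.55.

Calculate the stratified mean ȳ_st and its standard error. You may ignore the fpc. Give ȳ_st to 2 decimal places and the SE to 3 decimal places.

ȳ_st ≈ 20.18, SE ≈ 0.812

ȳ_st = Σ W_h ȳ_h = (800·37.36 + 750·1.86)/1550 = 20.18258
V̂(ȳ_st) = Σ W_h² s_h²/n_h, with W_h = N_h/N and N = 1550:
  stratum A: (800/1550)²·12.08²/59 = 0.658868
  stratum B: (750/1550)²·0.55²/176 = 0.000402413
V̂(ȳ_st) = 0.65927
SE(ȳ_st) = √0.65927 = 0.811955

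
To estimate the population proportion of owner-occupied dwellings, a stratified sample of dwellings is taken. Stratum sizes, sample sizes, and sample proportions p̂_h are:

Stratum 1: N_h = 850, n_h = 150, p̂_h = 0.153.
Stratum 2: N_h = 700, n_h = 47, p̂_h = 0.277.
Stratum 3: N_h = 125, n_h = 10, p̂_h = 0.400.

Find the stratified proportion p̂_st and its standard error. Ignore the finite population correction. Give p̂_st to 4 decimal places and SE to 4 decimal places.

N = 1675; stratum weights W_h = N_h/N.
p̂_st = Σ W_h p̂_h = (850·0.153 + 700·0.277 + 125·0.400)/1675 = 0.22325
V̂(p̂_st) = Σ W_h² p̂_h(1−p̂_h)/(n_h−1):
  stratum 1: (850/1675)²·0.153·0.847/149 = 0.000223974
  stratum 2: (700/1675)²·0.277·0.723/46 = 0.000760373
  stratum 3: (125/1675)²·0.400·0.600/9 = 0.000148511
V̂(p̂_st) = 0.00113286; SE = √V̂ = 0.033658

p̂_st ≈ 0.2233, SE ≈ 0.0337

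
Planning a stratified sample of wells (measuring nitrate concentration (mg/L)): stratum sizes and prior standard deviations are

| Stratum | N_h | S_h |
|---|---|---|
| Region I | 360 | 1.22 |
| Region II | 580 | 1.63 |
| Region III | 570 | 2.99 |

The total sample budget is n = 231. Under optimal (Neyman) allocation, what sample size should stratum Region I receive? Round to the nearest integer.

33

Neyman allocation: n_h = n · N_h S_h / Σ N_i S_i, with n = 231.
  stratum Region I: N_h·S_h = 360·1.22 = 439.20
  stratum Region II: N_h·S_h = 580·1.63 = 945.40
  stratum Region III: N_h·S_h = 570·2.99 = 1704.30
Σ N_h S_h = 3088.90
n for stratum Region I = 231·439.20/3088.90 = 32.845 → 33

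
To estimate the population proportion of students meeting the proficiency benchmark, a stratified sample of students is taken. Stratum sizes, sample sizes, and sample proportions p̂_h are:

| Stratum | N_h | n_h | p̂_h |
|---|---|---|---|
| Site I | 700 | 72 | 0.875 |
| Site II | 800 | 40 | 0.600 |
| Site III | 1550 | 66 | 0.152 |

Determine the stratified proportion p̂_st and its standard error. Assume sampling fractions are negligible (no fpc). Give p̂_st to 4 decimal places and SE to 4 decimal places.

p̂_st ≈ 0.4354, SE ≈ 0.0319

N = 3050; stratum weights W_h = N_h/N.
p̂_st = Σ W_h p̂_h = (700·0.875 + 800·0.600 + 1550·0.152)/3050 = 0.43544
V̂(p̂_st) = Σ W_h² p̂_h(1−p̂_h)/(n_h−1):
  stratum Site I: (700/3050)²·0.875·0.125/71 = 8.11439e-05
  stratum Site II: (800/3050)²·0.600·0.400/39 = 0.000423377
  stratum Site III: (1550/3050)²·0.152·0.848/65 = 0.000512141
V̂(p̂_st) = 0.00101666; SE = √V̂ = 0.0318851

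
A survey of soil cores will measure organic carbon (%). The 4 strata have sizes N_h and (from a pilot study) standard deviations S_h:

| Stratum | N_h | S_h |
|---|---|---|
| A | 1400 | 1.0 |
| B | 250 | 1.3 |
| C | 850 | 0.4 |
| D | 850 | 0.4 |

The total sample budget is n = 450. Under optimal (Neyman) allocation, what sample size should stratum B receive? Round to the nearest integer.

Neyman allocation: n_h = n · N_h S_h / Σ N_i S_i, with n = 450.
  stratum A: N_h·S_h = 1400·1.0 = 1400.00
  stratum B: N_h·S_h = 250·1.3 = 325.00
  stratum C: N_h·S_h = 850·0.4 = 340.00
  stratum D: N_h·S_h = 850·0.4 = 340.00
Σ N_h S_h = 2405.00
n for stratum B = 450·325.00/2405.00 = 60.811 → 61

61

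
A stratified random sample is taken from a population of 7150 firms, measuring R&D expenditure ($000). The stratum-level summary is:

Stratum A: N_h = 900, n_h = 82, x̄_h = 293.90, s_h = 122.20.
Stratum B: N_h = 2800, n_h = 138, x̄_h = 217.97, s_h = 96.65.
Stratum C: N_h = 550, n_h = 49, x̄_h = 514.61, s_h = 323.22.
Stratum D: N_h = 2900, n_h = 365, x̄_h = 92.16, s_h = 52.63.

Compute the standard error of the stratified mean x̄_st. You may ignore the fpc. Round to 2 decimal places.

V̂(x̄_st) = Σ W_h² s_h²/n_h, with W_h = N_h/N and N = 7150:
  stratum A: (900/7150)²·122.20²/82 = 2.88537
  stratum B: (2800/7150)²·96.65²/138 = 10.3807
  stratum C: (550/7150)²·323.22²/49 = 12.6158
  stratum D: (2900/7150)²·52.63²/365 = 1.24841
V̂(x̄_st) = 27.1303
SE(x̄_st) = √27.1303 = 5.20868

SE(x̄_st) ≈ 5.21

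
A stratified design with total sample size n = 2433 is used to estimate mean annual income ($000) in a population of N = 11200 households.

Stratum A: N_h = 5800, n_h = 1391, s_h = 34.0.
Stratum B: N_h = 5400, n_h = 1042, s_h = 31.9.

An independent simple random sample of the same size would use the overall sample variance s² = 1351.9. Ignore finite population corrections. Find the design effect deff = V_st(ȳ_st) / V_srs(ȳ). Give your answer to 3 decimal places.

deff ≈ 0.810

V̂(ȳ_st) = Σ W_h² s_h²/n_h, with W_h = N_h/N and N = 11200:
  stratum A: (5800/11200)²·34.0²/1391 = 0.22287
  stratum B: (5400/11200)²·31.9²/1042 = 0.227021
V_st = 0.44989
V_srs = s²/n = 1351.9/2433 = 0.555651
deff = V_st / V_srs = 0.44989/0.555651 = 0.8097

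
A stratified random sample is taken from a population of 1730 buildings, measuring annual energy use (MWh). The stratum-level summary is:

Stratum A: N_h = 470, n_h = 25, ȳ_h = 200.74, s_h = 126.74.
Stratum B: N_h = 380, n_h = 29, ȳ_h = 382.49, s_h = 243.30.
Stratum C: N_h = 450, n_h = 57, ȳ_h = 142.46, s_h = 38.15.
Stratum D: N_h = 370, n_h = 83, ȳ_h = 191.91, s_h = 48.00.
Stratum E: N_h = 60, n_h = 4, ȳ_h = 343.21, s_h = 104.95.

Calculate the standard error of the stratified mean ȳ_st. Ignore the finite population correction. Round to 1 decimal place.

SE(ȳ_st) ≈ 12.3

V̂(ȳ_st) = Σ W_h² s_h²/n_h, with W_h = N_h/N and N = 1730:
  stratum A: (470/1730)²·126.74²/25 = 47.4232
  stratum B: (380/1730)²·243.30²/29 = 98.483
  stratum C: (450/1730)²·38.15²/57 = 1.72762
  stratum D: (370/1730)²·48.00²/83 = 1.26974
  stratum E: (60/1730)²·104.95²/4 = 3.31219
V̂(ȳ_st) = 152.216
SE(ȳ_st) = √152.216 = 12.3376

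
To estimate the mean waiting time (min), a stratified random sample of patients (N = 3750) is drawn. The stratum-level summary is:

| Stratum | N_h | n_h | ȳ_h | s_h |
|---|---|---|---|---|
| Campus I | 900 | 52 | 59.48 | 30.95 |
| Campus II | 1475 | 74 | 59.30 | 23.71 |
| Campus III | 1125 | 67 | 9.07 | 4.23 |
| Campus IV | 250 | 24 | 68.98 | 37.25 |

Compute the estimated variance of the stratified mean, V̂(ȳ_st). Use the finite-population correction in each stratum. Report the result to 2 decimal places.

V̂(ȳ_st) = Σ W_h² (1 − n_h/N_h) s_h²/n_h, with W_h = N_h/N and N = 3750:
  stratum Campus I: (900/3750)²·(1 − 52/900)·30.95²/52 = 0.999755
  stratum Campus II: (1475/3750)²·(1 − 74/1475)·23.71²/74 = 1.11635
  stratum Campus III: (1125/3750)²·(1 − 67/1125)·4.23²/67 = 0.0226038
  stratum Campus IV: (250/3750)²·(1 − 24/250)·37.25²/24 = 0.232288
V̂(ȳ_st) = 2.37099

V̂(ȳ_st) ≈ 2.37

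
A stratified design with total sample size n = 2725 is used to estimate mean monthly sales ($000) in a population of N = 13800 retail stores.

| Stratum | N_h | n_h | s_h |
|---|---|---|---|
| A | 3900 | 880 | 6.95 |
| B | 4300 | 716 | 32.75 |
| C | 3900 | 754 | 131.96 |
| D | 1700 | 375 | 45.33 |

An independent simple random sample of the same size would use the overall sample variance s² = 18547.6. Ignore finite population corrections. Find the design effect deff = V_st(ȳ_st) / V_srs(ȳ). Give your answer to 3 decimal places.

V̂(ȳ_st) = Σ W_h² s_h²/n_h, with W_h = N_h/N and N = 13800:
  stratum A: (3900/13800)²·6.95²/880 = 0.00438387
  stratum B: (4300/13800)²·32.75²/716 = 0.145441
  stratum C: (3900/13800)²·131.96²/754 = 1.84452
  stratum D: (1700/13800)²·45.33²/375 = 0.0831534
V_st = 2.0775
V_srs = s²/n = 18547.6/2725 = 6.80646
deff = V_st / V_srs = 2.0775/6.80646 = 0.3052

deff ≈ 0.305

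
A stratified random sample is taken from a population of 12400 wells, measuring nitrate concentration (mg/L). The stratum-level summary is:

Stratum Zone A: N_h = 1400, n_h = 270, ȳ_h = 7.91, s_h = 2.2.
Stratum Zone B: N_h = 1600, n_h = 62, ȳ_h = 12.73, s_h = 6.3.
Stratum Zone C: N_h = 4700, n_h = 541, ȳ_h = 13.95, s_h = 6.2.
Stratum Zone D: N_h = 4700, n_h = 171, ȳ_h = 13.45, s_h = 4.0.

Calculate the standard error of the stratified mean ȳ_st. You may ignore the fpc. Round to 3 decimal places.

SE(ȳ_st) ≈ 0.186

V̂(ȳ_st) = Σ W_h² s_h²/n_h, with W_h = N_h/N and N = 12400:
  stratum Zone A: (1400/12400)²·2.2²/270 = 0.000228504
  stratum Zone B: (1600/12400)²·6.3²/62 = 0.0106583
  stratum Zone C: (4700/12400)²·6.2²/541 = 0.0102079
  stratum Zone D: (4700/12400)²·4.0²/171 = 0.0134424
V̂(ȳ_st) = 0.0345371
SE(ȳ_st) = √0.0345371 = 0.185842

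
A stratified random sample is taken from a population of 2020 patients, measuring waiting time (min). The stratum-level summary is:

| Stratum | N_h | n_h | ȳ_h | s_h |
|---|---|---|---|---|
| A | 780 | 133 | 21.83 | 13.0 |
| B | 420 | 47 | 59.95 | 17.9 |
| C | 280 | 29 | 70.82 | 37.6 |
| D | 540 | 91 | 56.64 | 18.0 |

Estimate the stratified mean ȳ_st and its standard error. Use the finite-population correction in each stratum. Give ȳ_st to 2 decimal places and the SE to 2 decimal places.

ȳ_st ≈ 45.85, SE ≈ 1.21

ȳ_st = Σ W_h ȳ_h = (780·21.83 + 420·59.95 + 280·70.82 + 540·56.64)/2020 = 45.85228
V̂(ȳ_st) = Σ W_h² (1 − n_h/N_h) s_h²/n_h, with W_h = N_h/N and N = 2020:
  stratum A: (780/2020)²·(1 − 133/780)·13.0²/133 = 0.157156
  stratum B: (420/2020)²·(1 − 47/420)·17.9²/47 = 0.261736
  stratum C: (280/2020)²·(1 − 29/280)·37.6²/29 = 0.839666
  stratum D: (540/2020)²·(1 − 91/540)·18.0²/91 = 0.211564
V̂(ȳ_st) = 1.47012
SE(ȳ_st) = √1.47012 = 1.21249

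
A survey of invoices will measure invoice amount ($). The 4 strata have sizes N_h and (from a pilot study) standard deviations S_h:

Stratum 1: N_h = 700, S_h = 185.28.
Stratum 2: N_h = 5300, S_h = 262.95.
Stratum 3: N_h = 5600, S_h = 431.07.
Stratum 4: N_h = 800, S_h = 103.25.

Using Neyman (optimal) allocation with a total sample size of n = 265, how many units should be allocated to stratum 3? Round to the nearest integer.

Neyman allocation: n_h = n · N_h S_h / Σ N_i S_i, with n = 265.
  stratum 1: N_h·S_h = 700·185.28 = 129696.00
  stratum 2: N_h·S_h = 5300·262.95 = 1393635.00
  stratum 3: N_h·S_h = 5600·431.07 = 2413992.00
  stratum 4: N_h·S_h = 800·103.25 = 82600.00
Σ N_h S_h = 4019923.00
n for stratum 3 = 265·2413992.00/4019923.00 = 159.134 → 159

159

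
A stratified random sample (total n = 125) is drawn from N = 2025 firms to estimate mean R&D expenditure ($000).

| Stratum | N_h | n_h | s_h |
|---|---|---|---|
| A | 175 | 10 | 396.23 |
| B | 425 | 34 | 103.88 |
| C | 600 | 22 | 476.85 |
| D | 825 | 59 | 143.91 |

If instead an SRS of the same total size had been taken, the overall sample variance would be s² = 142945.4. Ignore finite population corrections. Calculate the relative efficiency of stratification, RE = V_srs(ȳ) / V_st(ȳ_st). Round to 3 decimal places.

RE ≈ 1.043

V̂(ȳ_st) = Σ W_h² s_h²/n_h, with W_h = N_h/N and N = 2025:
  stratum A: (175/2025)²·396.23²/10 = 117.252
  stratum B: (425/2025)²·103.88²/34 = 13.9802
  stratum C: (600/2025)²·476.85²/22 = 907.389
  stratum D: (825/2025)²·143.91²/59 = 58.2623
V_st = 1096.88
V_srs = s²/n = 142945.4/125 = 1143.56
Relative efficiency = V_srs / V_st = 1143.56/1096.88 = 1.0426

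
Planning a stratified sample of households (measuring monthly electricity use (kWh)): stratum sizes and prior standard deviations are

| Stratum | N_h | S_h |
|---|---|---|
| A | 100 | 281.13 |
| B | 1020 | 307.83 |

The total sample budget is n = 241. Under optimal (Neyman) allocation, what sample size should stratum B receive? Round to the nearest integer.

221

Neyman allocation: n_h = n · N_h S_h / Σ N_i S_i, with n = 241.
  stratum A: N_h·S_h = 100·281.13 = 28113.00
  stratum B: N_h·S_h = 1020·307.83 = 313986.60
Σ N_h S_h = 342099.60
n for stratum B = 241·313986.60/342099.60 = 221.195 → 221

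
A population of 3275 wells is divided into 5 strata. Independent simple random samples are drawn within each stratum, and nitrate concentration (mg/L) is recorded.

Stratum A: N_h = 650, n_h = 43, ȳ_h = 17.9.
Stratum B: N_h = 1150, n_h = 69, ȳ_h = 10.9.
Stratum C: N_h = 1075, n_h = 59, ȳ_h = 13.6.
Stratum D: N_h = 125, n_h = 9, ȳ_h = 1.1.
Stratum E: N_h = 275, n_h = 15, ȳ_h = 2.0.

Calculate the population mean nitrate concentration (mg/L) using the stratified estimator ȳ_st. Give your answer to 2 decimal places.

ȳ_st ≈ 12.05

N = Σ N_h = 3275. Stratum weights W_h = N_h/N.
ȳ_st = (650·17.9 + 1150·10.9 + 1075·13.6 + 125·1.1 + 275·2.0) / 3275 = 12.0542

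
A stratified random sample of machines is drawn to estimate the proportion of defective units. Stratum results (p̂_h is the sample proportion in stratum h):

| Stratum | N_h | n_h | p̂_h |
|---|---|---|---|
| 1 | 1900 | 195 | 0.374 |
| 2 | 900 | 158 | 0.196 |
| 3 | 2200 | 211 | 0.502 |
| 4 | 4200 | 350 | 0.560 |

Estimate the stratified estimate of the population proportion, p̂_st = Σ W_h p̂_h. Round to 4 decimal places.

N = 9200; stratum weights W_h = N_h/N.
p̂_st = Σ W_h p̂_h = (1900·0.374 + 900·0.196 + 2200·0.502 + 4200·0.560)/9200 = 0.47211

p̂_st ≈ 0.4721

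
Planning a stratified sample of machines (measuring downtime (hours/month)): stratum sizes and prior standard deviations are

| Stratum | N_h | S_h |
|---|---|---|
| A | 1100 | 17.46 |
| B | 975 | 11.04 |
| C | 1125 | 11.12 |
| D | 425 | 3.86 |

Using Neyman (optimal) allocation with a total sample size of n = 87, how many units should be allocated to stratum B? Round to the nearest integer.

Neyman allocation: n_h = n · N_h S_h / Σ N_i S_i, with n = 87.
  stratum A: N_h·S_h = 1100·17.46 = 19206.00
  stratum B: N_h·S_h = 975·11.04 = 10764.00
  stratum C: N_h·S_h = 1125·11.12 = 12510.00
  stratum D: N_h·S_h = 425·3.86 = 1640.50
Σ N_h S_h = 44120.50
n for stratum B = 87·10764.00/44120.50 = 21.225 → 21

21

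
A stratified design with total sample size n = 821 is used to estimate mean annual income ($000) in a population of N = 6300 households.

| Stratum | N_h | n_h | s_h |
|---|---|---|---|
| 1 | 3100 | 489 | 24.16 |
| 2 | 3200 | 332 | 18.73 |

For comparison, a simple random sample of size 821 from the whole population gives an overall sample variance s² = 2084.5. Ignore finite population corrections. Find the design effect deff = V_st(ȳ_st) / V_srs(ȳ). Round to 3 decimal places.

deff ≈ 0.221

V̂(ȳ_st) = Σ W_h² s_h²/n_h, with W_h = N_h/N and N = 6300:
  stratum 1: (3100/6300)²·24.16²/489 = 0.28902
  stratum 2: (3200/6300)²·18.73²/332 = 0.272619
V_st = 0.561639
V_srs = s²/n = 2084.5/821 = 2.53898
deff = V_st / V_srs = 0.561639/2.53898 = 0.2212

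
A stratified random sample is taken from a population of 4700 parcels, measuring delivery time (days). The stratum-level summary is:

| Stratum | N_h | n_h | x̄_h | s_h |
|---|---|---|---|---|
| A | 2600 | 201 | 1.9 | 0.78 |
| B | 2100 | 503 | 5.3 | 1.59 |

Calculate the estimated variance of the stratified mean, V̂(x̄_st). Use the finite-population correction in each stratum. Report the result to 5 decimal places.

V̂(x̄_st) = Σ W_h² (1 − n_h/N_h) s_h²/n_h, with W_h = N_h/N and N = 4700:
  stratum A: (2600/4700)²·(1 − 201/2600)·0.78²/201 = 0.000854675
  stratum B: (2100/4700)²·(1 − 503/2100)·1.59²/503 = 0.000763053
V̂(x̄_st) = 0.00161773

V̂(x̄_st) ≈ 0.00162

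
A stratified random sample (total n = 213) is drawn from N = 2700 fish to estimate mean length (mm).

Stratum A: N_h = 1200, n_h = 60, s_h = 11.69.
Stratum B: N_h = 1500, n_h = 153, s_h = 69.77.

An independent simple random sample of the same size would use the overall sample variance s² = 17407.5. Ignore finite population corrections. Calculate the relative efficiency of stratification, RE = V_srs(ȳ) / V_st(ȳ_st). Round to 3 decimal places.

V̂(ȳ_st) = Σ W_h² s_h²/n_h, with W_h = N_h/N and N = 2700:
  stratum A: (1200/2700)²·11.69²/60 = 0.449897
  stratum B: (1500/2700)²·69.77²/153 = 9.81976
V_st = 10.2697
V_srs = s²/n = 17407.5/213 = 81.7254
Relative efficiency = V_srs / V_st = 81.7254/10.2697 = 7.9579

RE ≈ 7.958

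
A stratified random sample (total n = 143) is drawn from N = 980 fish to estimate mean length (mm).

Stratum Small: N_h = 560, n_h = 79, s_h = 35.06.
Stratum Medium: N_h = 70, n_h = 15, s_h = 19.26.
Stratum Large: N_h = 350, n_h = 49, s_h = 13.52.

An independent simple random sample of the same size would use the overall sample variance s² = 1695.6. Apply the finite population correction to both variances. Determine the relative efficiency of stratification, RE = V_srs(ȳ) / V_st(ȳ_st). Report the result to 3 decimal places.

V̂(ȳ_st) = Σ W_h² (1 − n_h/N_h) s_h²/n_h, with W_h = N_h/N and N = 980:
  stratum Small: (560/980)²·(1 − 79/560)·35.06²/79 = 4.36393
  stratum Medium: (70/980)²·(1 − 15/70)·19.26²/15 = 0.0991357
  stratum Large: (350/980)²·(1 − 49/350)·13.52²/49 = 0.409204
V_st = 4.87227
V_srs = (1 − 143/980)·1695.6/143 = 10.1271
Relative efficiency = V_srs / V_st = 10.1271/4.87227 = 2.0785

RE ≈ 2.079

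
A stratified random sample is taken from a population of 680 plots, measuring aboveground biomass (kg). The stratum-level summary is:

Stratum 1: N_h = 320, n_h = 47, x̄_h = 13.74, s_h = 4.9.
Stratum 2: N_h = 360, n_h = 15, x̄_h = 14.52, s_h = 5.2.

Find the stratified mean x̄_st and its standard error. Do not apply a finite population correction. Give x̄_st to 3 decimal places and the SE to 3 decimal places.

x̄_st ≈ 14.153, SE ≈ 0.786

x̄_st = Σ W_h x̄_h = (320·13.74 + 360·14.52)/680 = 14.15294
V̂(x̄_st) = Σ W_h² s_h²/n_h, with W_h = N_h/N and N = 680:
  stratum 1: (320/680)²·4.9²/47 = 0.11313
  stratum 2: (360/680)²·5.2²/15 = 0.505246
V̂(x̄_st) = 0.618375
SE(x̄_st) = √0.618375 = 0.786368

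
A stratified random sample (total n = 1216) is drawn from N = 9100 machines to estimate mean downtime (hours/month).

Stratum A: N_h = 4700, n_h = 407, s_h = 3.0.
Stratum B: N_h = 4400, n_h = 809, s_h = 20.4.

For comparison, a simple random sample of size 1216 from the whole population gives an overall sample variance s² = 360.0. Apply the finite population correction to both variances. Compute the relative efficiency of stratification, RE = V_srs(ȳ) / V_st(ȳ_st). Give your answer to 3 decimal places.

RE ≈ 2.477

V̂(ȳ_st) = Σ W_h² (1 − n_h/N_h) s_h²/n_h, with W_h = N_h/N and N = 9100:
  stratum A: (4700/9100)²·(1 − 407/4700)·3.0²/407 = 0.00538796
  stratum B: (4400/9100)²·(1 − 809/4400)·20.4²/809 = 0.0981515
V_st = 0.103539
V_srs = (1 − 1216/9100)·360.0/1216 = 0.256492
Relative efficiency = V_srs / V_st = 0.256492/0.103539 = 2.4772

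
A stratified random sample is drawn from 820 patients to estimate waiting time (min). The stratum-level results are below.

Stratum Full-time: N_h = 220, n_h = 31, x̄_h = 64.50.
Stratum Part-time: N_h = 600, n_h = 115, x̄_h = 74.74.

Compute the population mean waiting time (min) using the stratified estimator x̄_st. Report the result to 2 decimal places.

x̄_st ≈ 71.99

N = Σ N_h = 820. Stratum weights W_h = N_h/N.
x̄_st = (220·64.50 + 600·74.74) / 820 = 71.9927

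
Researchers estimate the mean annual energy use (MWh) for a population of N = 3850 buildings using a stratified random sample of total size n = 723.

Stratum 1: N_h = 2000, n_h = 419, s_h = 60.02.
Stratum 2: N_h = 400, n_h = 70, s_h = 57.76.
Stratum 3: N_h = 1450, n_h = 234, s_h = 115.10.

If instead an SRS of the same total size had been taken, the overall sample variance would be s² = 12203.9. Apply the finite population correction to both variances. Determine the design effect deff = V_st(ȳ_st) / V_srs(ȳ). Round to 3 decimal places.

deff ≈ 0.656

V̂(ȳ_st) = Σ W_h² (1 − n_h/N_h) s_h²/n_h, with W_h = N_h/N and N = 3850:
  stratum 1: (2000/3850)²·(1 − 419/2000)·60.02²/419 = 1.83408
  stratum 2: (400/3850)²·(1 − 70/400)·57.76²/70 = 0.424433
  stratum 3: (1450/3850)²·(1 − 234/1450)·115.10²/234 = 6.73465
V_st = 8.99316
V_srs = (1 − 723/3850)·12203.9/723 = 13.7097
deff = V_st / V_srs = 8.99316/13.7097 = 0.6560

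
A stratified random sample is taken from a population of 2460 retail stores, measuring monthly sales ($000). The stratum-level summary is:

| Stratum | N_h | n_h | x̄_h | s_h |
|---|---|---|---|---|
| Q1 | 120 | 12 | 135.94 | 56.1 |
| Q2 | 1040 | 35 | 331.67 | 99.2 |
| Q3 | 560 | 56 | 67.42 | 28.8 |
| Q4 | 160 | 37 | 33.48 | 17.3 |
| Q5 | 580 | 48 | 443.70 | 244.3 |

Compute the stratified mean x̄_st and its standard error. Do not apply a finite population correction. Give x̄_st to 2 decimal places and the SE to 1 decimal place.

x̄_st ≈ 268.99, SE ≈ 11.0

x̄_st = Σ W_h x̄_h = (120·135.94 + 1040·331.67 + 560·67.42 + 160·33.48 + 580·443.70)/2460 = 268.98683
V̂(x̄_st) = Σ W_h² s_h²/n_h, with W_h = N_h/N and N = 2460:
  stratum Q1: (120/2460)²·56.1²/12 = 0.624075
  stratum Q2: (1040/2460)²·99.2²/35 = 50.2518
  stratum Q3: (560/2460)²·28.8²/56 = 0.767543
  stratum Q4: (160/2460)²·17.3²/37 = 0.0342184
  stratum Q5: (580/2460)²·244.3²/48 = 69.118
V̂(x̄_st) = 120.796
SE(x̄_st) = √120.796 = 10.9907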